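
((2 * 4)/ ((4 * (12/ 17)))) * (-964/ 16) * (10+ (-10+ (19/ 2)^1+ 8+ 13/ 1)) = -249917/ 48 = -5206.60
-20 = -20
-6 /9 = -2 /3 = -0.67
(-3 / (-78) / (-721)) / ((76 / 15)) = -15 / 1424696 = -0.00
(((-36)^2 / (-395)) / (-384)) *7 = 189 / 3160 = 0.06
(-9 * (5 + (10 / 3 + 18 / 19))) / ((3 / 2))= -1058 / 19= -55.68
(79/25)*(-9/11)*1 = -711/275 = -2.59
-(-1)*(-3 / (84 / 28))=-1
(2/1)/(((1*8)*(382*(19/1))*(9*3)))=1/783864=0.00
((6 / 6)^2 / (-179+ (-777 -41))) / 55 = -0.00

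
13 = 13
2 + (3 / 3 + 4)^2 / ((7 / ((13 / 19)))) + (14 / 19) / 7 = 605 / 133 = 4.55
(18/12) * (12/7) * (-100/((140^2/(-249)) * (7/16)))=17928/2401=7.47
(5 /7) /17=0.04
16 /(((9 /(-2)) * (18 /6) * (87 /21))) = -224 /783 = -0.29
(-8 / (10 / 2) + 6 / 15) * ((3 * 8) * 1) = -144 / 5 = -28.80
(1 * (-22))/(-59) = 22/59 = 0.37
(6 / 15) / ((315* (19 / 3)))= 0.00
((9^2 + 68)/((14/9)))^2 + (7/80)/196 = 143862487/15680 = 9174.90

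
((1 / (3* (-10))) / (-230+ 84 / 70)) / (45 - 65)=-1 / 137280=-0.00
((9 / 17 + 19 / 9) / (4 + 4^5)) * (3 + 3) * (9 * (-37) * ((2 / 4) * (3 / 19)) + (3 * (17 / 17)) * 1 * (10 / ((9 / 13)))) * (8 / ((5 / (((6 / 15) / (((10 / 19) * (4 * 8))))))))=196243 / 19660500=0.01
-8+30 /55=-7.45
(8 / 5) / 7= 8 / 35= 0.23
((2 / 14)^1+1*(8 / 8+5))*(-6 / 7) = -258 / 49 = -5.27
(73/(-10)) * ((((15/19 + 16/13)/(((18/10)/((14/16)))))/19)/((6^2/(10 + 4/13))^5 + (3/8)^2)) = -1377068203635292/1897010946072770463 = -0.00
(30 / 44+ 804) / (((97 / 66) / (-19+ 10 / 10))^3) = -1478285.47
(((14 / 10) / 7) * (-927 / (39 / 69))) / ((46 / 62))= -28737 / 65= -442.11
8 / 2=4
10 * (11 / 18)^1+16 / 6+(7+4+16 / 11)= 2102 / 99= 21.23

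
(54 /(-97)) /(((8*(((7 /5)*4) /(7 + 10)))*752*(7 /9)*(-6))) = 0.00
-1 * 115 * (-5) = 575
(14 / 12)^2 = 49 / 36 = 1.36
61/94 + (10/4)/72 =4627/6768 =0.68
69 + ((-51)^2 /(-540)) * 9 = 513 /20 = 25.65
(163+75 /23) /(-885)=-3824 /20355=-0.19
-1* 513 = -513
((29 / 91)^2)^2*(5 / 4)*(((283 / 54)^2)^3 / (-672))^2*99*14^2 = 10265778923798015219046675536531887255 / 43170854388056722042715765735424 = 237794.20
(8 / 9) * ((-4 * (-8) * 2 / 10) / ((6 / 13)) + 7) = 2504 / 135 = 18.55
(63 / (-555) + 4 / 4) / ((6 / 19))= 1558 / 555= 2.81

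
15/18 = 5/6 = 0.83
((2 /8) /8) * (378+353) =731 /32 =22.84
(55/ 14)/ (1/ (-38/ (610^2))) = -209/ 520940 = -0.00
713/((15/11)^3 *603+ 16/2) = 949003/2045773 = 0.46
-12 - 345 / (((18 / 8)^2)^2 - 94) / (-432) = -82268 / 6849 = -12.01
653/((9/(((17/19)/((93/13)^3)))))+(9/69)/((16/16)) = 973579772/3163536081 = 0.31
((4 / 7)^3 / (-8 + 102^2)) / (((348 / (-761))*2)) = -1522 / 77556759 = -0.00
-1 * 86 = -86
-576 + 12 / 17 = -9780 / 17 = -575.29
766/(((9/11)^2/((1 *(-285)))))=-8805170/27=-326117.41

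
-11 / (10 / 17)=-187 / 10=-18.70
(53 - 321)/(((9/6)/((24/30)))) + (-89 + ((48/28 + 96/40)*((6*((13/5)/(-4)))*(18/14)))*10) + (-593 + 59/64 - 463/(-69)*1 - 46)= -1069.60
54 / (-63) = -0.86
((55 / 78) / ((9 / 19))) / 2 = 1045 / 1404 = 0.74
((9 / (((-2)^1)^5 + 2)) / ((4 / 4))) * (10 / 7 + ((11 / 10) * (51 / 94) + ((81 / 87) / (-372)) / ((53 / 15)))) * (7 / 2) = -952154241 / 447881800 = -2.13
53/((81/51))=901/27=33.37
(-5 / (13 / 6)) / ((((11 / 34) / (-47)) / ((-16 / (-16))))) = 47940 / 143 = 335.24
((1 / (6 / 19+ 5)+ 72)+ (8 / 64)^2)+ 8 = 518437 / 6464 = 80.20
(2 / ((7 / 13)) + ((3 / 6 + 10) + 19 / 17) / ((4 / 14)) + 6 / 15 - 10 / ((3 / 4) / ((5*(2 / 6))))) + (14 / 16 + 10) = 1432091 / 42840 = 33.43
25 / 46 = 0.54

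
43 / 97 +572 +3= 55818 / 97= 575.44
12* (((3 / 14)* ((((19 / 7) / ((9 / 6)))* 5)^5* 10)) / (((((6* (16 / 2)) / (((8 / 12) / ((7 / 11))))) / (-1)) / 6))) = -13618544500000 / 66706983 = -204154.71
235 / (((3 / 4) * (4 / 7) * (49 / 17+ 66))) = 7.96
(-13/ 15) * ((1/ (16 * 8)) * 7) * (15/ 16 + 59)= -87269/ 30720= -2.84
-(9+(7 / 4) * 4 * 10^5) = -700009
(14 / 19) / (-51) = -14 / 969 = -0.01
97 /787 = 0.12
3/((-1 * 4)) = -3/4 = -0.75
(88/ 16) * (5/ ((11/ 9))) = 45/ 2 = 22.50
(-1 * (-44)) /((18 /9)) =22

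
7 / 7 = 1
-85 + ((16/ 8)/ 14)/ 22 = -84.99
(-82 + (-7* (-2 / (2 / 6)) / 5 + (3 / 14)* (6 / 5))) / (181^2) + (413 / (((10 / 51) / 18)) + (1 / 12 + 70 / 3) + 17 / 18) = 37937.76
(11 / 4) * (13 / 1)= 143 / 4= 35.75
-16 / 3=-5.33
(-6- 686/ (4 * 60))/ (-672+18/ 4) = 0.01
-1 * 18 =-18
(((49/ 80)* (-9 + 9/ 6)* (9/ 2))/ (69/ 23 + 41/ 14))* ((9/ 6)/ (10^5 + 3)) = -27783/ 531215936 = -0.00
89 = 89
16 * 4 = 64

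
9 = 9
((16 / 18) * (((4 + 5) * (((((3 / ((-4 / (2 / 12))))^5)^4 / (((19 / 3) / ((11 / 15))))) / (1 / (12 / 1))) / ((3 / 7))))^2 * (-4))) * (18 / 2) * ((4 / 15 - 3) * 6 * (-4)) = -19690209 / 14643899733836506046089915428503552000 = -0.00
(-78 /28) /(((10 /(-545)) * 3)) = 1417 /28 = 50.61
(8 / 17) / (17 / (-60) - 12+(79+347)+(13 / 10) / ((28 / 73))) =6720 / 5956273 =0.00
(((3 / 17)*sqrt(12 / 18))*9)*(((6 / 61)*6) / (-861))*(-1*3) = 324*sqrt(6) / 297619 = 0.00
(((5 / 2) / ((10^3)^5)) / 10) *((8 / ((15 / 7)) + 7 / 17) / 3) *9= 0.00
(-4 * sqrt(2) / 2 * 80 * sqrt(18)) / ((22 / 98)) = -47040 / 11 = -4276.36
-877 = -877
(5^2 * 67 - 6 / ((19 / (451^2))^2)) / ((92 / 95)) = -710043467.19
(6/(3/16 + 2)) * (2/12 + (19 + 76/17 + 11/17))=39632/595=66.61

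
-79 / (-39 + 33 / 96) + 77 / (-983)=2389775 / 1215971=1.97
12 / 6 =2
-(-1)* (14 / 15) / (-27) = -14 / 405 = -0.03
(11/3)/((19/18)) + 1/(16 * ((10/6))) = 5337/1520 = 3.51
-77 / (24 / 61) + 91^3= 18081007 / 24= 753375.29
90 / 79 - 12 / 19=762 / 1501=0.51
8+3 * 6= 26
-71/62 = -1.15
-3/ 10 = -0.30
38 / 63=0.60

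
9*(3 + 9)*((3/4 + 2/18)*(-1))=-93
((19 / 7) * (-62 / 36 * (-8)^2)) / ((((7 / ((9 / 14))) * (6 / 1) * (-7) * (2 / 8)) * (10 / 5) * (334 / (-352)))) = -1658624 / 1202901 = -1.38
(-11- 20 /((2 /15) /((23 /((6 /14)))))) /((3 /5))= -13435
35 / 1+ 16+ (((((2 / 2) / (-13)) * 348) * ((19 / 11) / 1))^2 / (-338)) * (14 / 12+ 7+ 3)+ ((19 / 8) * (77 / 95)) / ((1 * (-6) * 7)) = -16320880211 / 829411440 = -19.68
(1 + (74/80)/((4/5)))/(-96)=-23/1024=-0.02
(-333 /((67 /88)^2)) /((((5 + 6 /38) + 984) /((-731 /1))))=424.53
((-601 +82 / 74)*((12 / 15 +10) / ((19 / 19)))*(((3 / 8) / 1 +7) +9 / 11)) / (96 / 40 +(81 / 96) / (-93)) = -35719401312 / 1608871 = -22201.53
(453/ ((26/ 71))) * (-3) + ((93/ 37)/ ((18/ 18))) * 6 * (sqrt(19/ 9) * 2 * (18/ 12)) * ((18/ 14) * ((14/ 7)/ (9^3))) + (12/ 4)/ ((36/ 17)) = -578713/ 156 + 124 * sqrt(19)/ 2331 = -3709.47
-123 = -123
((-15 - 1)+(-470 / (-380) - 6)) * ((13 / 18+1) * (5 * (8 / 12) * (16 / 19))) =-326120 / 3249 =-100.38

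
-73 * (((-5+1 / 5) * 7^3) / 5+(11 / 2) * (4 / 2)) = 580861 / 25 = 23234.44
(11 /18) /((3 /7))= 77 /54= 1.43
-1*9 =-9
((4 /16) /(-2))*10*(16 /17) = -1.18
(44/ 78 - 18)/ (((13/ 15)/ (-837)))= 2845800/ 169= 16839.05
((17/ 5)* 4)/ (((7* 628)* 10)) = 17/ 54950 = 0.00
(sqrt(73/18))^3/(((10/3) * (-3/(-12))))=73 * sqrt(146)/90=9.80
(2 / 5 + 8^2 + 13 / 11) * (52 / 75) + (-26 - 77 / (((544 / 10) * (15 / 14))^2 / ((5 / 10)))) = 8907738589 / 457776000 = 19.46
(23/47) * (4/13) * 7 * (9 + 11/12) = 10.45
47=47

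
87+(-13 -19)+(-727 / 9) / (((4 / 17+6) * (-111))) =5836529 / 105894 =55.12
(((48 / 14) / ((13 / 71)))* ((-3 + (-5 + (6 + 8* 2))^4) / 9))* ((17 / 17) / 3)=47438224 / 819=57922.13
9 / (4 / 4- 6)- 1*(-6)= 21 / 5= 4.20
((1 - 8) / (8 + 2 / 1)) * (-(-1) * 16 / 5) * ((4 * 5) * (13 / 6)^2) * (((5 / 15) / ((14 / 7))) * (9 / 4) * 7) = -8281 / 15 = -552.07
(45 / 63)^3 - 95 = -32460 / 343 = -94.64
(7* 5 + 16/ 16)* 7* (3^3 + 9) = 9072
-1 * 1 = -1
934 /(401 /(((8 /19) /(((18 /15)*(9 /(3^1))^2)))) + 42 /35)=18680 /205737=0.09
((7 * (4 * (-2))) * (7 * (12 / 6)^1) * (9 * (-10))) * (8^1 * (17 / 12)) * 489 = 391043520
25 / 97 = 0.26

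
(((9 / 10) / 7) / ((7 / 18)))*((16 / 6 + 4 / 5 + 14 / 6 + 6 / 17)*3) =127089 / 20825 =6.10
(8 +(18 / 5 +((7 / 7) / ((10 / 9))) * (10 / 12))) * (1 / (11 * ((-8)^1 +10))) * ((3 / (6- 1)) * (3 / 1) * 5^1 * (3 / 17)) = 6669 / 7480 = 0.89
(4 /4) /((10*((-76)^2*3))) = 1 /173280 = 0.00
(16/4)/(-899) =-4/899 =-0.00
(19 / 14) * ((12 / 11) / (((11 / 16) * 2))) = 912 / 847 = 1.08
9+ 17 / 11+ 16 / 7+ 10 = 1758 / 77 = 22.83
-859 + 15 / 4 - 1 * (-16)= -3357 / 4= -839.25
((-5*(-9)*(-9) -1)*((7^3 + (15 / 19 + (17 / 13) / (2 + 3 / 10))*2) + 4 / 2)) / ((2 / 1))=-401001125 / 5681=-70586.36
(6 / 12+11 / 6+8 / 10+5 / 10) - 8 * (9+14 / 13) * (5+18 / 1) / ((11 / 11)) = -721703 / 390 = -1850.52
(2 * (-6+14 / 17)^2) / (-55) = -1408 / 1445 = -0.97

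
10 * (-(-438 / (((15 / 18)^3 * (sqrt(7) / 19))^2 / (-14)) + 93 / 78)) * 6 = -2301674769546 / 40625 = -56656609.71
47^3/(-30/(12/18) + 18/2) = -103823/36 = -2883.97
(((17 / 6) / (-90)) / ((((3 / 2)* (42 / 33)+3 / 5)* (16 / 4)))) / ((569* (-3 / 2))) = 187 / 50882256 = 0.00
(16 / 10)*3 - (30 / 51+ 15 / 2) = -559 / 170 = -3.29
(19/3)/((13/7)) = 133/39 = 3.41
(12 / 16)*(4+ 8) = 9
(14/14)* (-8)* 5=-40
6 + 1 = 7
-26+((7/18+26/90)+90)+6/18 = 5851/90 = 65.01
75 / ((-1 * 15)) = -5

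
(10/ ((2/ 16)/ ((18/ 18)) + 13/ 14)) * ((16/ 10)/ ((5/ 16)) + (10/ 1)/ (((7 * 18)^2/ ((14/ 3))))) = 3485648/ 71685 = 48.62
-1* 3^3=-27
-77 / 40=-1.92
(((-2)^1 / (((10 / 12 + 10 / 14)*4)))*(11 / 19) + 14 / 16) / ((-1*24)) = -6797 / 237120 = -0.03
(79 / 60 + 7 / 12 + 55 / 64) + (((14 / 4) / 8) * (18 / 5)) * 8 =15.36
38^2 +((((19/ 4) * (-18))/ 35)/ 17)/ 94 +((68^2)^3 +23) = 11059316770419089/ 111860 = 98867484091.00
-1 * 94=-94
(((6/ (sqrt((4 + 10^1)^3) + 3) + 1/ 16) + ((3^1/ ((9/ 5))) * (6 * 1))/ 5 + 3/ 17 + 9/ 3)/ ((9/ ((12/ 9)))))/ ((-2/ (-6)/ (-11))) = -14272423/ 557940 - 1232 * sqrt(14)/ 8205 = -26.14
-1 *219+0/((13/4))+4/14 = -1531/7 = -218.71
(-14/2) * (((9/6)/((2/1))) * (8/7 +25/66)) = -703/88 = -7.99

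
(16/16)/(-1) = -1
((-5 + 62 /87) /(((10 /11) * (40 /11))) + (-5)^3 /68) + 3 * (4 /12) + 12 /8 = -375761 /591600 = -0.64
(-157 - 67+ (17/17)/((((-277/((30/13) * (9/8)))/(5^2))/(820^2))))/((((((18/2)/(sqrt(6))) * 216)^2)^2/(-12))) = 142036031/29762158525632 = 0.00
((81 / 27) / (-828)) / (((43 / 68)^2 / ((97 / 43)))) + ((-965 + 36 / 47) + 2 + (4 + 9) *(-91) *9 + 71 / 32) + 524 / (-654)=-3479836477408359 / 299783369696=-11607.84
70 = 70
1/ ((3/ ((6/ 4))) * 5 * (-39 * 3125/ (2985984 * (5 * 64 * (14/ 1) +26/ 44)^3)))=-59582697539742625536/ 270359375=-220383323270.16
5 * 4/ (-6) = -10/ 3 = -3.33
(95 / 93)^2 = 9025 / 8649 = 1.04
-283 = -283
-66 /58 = -33 /29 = -1.14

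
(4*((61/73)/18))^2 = 14884/431649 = 0.03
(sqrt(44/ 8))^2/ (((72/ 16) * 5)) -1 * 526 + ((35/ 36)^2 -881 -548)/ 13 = -635.61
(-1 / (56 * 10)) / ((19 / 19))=-1 / 560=-0.00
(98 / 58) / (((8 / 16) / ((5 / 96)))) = 245 / 1392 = 0.18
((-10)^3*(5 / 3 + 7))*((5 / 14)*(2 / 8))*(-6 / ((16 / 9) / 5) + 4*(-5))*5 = 11984375 / 84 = 142671.13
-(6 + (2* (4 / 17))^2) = -1798 / 289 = -6.22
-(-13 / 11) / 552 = 13 / 6072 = 0.00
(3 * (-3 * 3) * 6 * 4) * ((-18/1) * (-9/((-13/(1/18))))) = 5832/13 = 448.62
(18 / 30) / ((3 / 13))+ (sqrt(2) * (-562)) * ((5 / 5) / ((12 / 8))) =13 / 5 - 1124 * sqrt(2) / 3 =-527.26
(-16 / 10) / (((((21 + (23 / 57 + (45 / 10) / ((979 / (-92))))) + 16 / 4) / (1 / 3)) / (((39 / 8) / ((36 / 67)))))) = -0.19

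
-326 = -326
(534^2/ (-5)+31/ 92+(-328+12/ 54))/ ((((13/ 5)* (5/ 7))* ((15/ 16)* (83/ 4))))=-2045850352/ 1288575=-1587.68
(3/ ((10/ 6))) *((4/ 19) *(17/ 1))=612/ 95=6.44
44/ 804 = 11/ 201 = 0.05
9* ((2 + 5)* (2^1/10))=63/5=12.60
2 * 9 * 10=180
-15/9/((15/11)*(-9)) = 11/81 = 0.14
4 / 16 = 1 / 4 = 0.25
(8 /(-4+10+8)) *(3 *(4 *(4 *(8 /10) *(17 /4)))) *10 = 6528 /7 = 932.57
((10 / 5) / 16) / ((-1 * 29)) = -1 / 232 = -0.00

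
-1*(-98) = 98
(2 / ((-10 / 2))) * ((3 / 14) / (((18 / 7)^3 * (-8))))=49 / 77760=0.00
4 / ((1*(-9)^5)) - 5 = -5.00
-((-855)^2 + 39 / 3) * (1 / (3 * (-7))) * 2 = 69622.67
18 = 18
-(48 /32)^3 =-27 /8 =-3.38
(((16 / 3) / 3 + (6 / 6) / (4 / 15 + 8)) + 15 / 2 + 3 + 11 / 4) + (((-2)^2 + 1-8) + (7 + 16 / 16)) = 11243 / 558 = 20.15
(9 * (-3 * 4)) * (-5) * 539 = 291060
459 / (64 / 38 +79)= 2907 / 511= 5.69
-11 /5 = -2.20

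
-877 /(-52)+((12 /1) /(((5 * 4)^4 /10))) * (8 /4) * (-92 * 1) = 27182 /1625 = 16.73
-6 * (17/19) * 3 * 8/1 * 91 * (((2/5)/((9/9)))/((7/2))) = -127296/95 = -1339.96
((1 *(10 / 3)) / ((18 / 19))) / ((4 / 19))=1805 / 108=16.71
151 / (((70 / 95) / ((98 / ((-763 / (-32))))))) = 842.28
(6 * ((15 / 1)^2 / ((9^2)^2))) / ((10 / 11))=55 / 243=0.23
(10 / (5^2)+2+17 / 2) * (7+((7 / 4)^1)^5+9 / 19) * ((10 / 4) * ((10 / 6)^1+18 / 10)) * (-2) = -658537997 / 145920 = -4513.01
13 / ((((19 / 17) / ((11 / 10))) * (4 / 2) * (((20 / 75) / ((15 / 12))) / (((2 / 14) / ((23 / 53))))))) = 1932645 / 195776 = 9.87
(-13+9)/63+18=1130/63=17.94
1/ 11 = 0.09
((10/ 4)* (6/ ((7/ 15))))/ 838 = 225/ 5866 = 0.04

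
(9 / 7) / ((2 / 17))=153 / 14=10.93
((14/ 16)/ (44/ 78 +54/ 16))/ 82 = 273/ 100778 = 0.00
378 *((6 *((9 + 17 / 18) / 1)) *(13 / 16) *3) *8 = 439803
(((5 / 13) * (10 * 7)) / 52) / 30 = 35 / 2028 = 0.02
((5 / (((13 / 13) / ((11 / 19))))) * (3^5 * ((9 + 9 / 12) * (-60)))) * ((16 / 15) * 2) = -16679520 / 19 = -877869.47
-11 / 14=-0.79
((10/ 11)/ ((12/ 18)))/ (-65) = -3/ 143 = -0.02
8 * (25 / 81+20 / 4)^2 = 1479200 / 6561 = 225.45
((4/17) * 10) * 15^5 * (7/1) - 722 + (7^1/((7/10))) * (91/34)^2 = 7228874089/578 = 12506702.58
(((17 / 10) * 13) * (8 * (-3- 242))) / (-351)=3332 / 27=123.41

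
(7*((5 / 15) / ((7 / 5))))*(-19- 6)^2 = 3125 / 3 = 1041.67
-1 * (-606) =606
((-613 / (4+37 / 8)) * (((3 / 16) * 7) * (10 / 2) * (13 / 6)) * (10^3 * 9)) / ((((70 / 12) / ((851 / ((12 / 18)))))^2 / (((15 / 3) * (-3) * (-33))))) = -1509095026617750 / 7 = -215585003802535.71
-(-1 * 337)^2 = -113569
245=245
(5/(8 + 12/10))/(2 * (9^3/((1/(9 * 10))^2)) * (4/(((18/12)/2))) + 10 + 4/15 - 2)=375/43460069704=0.00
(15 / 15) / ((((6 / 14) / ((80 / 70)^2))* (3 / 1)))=64 / 63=1.02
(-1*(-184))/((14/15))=197.14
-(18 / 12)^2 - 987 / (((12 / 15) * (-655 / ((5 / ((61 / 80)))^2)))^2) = -8455276296609 / 950433909604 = -8.90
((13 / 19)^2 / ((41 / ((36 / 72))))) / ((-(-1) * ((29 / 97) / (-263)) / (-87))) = 12934077 / 29602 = 436.93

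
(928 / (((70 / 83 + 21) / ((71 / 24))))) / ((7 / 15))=3417940 / 12691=269.32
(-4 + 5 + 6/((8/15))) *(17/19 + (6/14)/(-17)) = 6881/646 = 10.65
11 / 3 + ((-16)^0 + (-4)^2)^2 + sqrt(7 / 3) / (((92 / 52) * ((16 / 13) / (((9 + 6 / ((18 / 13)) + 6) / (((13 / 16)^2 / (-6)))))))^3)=878 / 3 - 6393430016 * sqrt(21) / 36501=-802380.60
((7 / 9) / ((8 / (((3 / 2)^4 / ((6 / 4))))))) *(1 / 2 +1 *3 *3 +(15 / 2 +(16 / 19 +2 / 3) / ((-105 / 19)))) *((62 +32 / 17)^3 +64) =843789836659 / 589560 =1431219.62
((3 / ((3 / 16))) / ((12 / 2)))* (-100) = -800 / 3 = -266.67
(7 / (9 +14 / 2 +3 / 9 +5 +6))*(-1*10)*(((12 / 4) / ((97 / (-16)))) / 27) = 560 / 11931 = 0.05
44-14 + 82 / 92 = 1421 / 46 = 30.89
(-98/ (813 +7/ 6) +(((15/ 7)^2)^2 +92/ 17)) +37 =12636678814/ 199391045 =63.38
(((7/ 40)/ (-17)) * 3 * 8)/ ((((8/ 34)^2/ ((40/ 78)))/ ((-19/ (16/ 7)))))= 15827/ 832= 19.02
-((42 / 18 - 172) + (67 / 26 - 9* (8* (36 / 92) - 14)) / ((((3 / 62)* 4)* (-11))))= 8557675 / 39468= 216.83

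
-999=-999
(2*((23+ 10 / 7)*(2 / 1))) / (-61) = -1.60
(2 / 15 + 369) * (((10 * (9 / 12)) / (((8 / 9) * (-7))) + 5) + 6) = 867727 / 240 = 3615.53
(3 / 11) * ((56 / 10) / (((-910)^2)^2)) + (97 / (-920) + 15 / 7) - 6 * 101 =-37422956008562987 / 61962375475000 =-603.96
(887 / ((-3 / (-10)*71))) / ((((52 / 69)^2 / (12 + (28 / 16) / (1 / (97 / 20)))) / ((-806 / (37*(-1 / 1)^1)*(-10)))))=-357611271105 / 1092832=-327233.53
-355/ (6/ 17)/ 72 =-6035/ 432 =-13.97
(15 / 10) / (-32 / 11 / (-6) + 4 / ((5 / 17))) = 495 / 4648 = 0.11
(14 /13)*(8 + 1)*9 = 87.23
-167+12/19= -3161/19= -166.37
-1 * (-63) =63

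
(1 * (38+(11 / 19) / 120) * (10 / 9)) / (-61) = -86651 / 125172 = -0.69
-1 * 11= -11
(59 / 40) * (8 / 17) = 59 / 85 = 0.69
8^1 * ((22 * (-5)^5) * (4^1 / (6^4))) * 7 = -962500 / 81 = -11882.72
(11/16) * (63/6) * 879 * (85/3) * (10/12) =9588425/64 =149819.14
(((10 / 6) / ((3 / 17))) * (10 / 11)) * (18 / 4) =425 / 11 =38.64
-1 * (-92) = 92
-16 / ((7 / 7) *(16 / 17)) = -17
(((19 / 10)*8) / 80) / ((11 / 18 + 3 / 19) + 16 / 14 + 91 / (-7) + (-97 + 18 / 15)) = -0.00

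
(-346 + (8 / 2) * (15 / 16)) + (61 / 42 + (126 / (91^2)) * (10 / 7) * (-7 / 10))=-4838179 / 14196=-340.81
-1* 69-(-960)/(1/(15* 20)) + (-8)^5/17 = 4862059/17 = 286003.47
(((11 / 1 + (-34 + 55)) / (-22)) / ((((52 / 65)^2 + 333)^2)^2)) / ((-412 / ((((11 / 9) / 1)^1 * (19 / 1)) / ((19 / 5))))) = 7812500 / 4486960216844324847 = 0.00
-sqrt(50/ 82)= -5 * sqrt(41)/ 41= -0.78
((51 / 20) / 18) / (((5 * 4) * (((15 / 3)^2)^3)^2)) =17 / 585937500000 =0.00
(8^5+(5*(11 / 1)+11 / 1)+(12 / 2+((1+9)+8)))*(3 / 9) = 32858 / 3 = 10952.67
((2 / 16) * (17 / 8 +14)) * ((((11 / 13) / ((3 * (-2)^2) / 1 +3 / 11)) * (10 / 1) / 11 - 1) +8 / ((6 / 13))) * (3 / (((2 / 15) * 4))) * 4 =1237325 / 1664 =743.58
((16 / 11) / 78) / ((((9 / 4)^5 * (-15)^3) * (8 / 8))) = -8192 / 85495570875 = -0.00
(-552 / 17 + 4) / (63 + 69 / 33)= -0.44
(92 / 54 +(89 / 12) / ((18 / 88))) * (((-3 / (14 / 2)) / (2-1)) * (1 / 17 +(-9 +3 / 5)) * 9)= 145345 / 119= 1221.39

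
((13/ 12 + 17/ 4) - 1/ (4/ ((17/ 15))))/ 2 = 101/ 40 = 2.52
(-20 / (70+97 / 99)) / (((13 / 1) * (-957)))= 60 / 2649179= 0.00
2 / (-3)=-2 / 3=-0.67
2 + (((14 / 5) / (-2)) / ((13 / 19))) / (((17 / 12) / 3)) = -2578 / 1105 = -2.33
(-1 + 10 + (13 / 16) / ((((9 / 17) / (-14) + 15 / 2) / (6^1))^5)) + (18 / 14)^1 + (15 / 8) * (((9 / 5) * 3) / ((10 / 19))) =1184836677619489 / 39764598702080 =29.80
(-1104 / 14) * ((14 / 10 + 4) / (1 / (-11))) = 163944 / 35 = 4684.11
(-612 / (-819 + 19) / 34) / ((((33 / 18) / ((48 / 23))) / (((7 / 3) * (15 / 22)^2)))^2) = 32148900 / 937155769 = 0.03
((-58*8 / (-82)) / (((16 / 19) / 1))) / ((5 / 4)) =1102 / 205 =5.38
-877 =-877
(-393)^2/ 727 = 154449/ 727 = 212.45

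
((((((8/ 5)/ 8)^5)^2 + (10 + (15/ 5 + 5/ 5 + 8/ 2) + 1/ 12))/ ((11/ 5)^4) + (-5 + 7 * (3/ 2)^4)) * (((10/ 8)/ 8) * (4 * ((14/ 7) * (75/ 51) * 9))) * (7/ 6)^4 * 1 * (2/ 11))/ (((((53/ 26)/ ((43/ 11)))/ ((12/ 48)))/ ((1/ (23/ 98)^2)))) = 48016044047941815209/ 31719218632992000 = 1513.78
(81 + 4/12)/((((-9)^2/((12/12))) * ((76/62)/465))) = 586210/1539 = 380.90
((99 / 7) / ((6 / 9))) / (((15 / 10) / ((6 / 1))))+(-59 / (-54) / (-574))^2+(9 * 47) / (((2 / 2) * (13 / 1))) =1466244871957 / 12489776208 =117.40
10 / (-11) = -10 / 11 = -0.91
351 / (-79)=-351 / 79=-4.44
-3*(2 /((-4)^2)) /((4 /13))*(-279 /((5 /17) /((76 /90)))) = 390507 /400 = 976.27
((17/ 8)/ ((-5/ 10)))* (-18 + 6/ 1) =51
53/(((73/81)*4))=4293/292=14.70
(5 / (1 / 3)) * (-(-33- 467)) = 7500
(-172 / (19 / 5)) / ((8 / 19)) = -215 / 2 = -107.50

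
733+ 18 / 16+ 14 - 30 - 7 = 5689 / 8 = 711.12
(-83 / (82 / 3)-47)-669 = -58961 / 82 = -719.04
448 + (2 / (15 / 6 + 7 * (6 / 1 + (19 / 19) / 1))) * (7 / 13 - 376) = 580348 / 1339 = 433.42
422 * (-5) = -2110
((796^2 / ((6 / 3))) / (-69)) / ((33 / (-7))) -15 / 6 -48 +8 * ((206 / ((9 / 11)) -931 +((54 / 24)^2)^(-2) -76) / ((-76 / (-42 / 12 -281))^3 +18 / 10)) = -579899524395124135 / 241850667803382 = -2397.76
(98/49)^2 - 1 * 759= -755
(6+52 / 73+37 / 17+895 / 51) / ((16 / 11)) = 270677 / 14892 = 18.18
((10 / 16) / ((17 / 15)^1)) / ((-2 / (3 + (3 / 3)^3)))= -75 / 68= -1.10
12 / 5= 2.40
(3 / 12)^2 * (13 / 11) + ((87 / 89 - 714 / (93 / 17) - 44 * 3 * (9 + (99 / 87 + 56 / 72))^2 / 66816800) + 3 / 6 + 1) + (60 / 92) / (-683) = -46280997539611270451977 / 361666565626579210800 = -127.97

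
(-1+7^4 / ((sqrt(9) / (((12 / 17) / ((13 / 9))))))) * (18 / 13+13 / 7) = 25433425 / 20111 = 1264.65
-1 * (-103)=103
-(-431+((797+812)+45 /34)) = -40097 /34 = -1179.32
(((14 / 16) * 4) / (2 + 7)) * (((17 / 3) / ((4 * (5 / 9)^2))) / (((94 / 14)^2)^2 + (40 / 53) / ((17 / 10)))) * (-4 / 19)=-772298457 / 4177675331950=-0.00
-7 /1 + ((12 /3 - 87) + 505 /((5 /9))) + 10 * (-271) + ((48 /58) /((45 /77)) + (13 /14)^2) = -1888.72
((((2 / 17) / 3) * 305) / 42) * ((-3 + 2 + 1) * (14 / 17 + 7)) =0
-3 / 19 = -0.16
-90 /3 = -30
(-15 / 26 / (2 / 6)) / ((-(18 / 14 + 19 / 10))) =1575 / 2899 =0.54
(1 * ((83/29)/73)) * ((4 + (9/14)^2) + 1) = 88063/414932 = 0.21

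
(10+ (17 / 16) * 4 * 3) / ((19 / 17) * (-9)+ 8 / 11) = -17017 / 6980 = -2.44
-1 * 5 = -5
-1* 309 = -309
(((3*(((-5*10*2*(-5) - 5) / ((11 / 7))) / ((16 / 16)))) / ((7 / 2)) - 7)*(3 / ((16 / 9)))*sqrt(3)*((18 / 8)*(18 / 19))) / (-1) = -575181*sqrt(3) / 608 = -1638.56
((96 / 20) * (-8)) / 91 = -192 / 455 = -0.42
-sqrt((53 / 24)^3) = -53 * sqrt(318) / 288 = -3.28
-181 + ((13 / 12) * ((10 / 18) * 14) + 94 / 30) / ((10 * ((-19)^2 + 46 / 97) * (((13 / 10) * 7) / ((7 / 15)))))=-334137815213 / 1846066950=-181.00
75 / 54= 25 / 18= 1.39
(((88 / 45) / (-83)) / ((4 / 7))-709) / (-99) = 2648269 / 369765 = 7.16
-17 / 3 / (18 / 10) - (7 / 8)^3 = -52781 / 13824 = -3.82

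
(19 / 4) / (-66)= -19 / 264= -0.07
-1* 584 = -584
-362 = -362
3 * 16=48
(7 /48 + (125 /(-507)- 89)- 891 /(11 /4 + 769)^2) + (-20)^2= 296711115023 /954368688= 310.90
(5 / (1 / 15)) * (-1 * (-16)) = 1200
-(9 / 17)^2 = -0.28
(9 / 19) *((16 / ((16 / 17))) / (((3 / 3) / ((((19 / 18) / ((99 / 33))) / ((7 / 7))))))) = 17 / 6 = 2.83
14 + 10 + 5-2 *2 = 25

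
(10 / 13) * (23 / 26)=0.68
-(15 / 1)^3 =-3375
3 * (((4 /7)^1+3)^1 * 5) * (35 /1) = 1875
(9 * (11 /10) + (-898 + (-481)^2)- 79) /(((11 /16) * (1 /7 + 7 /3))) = 8796858 /65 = 135336.28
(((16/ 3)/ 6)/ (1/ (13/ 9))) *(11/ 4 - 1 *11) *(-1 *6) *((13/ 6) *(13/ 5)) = 48334/ 135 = 358.03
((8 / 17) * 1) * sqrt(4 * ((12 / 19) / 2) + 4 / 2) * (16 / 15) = 128 * sqrt(1178) / 4845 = 0.91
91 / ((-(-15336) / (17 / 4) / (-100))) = -2.52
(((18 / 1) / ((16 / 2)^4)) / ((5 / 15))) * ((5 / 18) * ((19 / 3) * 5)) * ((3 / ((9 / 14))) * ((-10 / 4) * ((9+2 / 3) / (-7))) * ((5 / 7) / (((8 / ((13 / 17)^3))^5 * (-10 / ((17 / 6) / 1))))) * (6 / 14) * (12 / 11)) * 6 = -3525428381345500888375 / 6090508473459639002630979584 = -0.00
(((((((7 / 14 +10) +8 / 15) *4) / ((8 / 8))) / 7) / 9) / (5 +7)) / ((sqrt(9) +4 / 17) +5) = 5627 / 793800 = 0.01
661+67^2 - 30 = 5120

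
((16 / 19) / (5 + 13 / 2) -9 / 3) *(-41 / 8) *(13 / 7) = 681707 / 24472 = 27.86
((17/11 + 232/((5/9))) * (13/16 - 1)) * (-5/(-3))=-23053/176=-130.98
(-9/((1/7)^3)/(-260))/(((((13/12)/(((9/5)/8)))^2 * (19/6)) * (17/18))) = 0.17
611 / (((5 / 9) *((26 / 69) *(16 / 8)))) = 29187 / 20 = 1459.35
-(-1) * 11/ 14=11/ 14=0.79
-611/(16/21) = -12831/16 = -801.94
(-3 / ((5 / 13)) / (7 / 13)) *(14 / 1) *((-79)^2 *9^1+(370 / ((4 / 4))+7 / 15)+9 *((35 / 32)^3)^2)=-11469328.62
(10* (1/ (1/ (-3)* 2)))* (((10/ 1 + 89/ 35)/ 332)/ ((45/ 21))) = -439/ 1660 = -0.26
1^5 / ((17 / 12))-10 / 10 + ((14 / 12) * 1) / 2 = 59 / 204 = 0.29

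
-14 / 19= -0.74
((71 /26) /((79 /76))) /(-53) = -2698 /54431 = -0.05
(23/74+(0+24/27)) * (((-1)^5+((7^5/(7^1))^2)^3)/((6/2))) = 8504077992948475839200/111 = 76613315251788070623.42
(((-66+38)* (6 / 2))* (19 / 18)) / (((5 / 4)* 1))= -1064 / 15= -70.93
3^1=3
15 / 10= 3 / 2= 1.50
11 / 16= 0.69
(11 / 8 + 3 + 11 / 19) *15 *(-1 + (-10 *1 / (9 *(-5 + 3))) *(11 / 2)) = 152.75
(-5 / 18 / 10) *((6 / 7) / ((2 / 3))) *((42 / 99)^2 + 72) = -19651 / 7623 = -2.58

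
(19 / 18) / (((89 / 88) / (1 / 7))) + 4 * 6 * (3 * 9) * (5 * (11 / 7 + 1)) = 46715156 / 5607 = 8331.58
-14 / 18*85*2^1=-1190 / 9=-132.22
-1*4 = -4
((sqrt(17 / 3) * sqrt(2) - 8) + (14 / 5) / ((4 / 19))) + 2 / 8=sqrt(102) / 3 + 111 / 20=8.92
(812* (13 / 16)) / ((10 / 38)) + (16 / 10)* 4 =50269 / 20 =2513.45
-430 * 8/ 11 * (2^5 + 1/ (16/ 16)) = -10320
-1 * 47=-47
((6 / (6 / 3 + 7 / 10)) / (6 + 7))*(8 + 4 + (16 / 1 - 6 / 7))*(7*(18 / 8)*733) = 696350 / 13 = 53565.38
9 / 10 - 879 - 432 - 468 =-17781 / 10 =-1778.10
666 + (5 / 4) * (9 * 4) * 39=2421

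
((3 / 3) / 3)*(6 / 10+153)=256 / 5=51.20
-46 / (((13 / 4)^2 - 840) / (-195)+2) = -143520 / 19511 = -7.36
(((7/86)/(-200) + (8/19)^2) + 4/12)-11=-195399581/18627600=-10.49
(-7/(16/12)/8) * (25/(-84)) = 25/128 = 0.20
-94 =-94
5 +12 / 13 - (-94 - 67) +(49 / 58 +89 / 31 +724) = 20911289 / 23374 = 894.64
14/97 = 0.14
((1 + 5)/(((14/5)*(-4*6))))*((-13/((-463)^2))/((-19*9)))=-65/2052797544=-0.00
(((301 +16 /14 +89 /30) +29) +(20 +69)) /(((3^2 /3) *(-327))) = -88853 /206010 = -0.43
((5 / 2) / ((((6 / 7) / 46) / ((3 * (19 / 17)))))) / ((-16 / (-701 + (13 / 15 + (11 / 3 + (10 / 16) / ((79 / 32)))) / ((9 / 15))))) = 7536443005 / 386784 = 19484.89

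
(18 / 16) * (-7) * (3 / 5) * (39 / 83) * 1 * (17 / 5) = -125307 / 16600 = -7.55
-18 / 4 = -9 / 2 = -4.50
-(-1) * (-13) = -13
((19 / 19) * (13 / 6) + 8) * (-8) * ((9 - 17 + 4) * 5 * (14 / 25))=13664 / 15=910.93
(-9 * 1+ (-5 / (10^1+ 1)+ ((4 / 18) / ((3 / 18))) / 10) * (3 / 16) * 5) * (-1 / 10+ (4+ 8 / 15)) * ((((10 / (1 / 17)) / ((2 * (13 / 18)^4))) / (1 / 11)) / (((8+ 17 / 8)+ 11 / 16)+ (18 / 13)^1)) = -64757192472 / 5573789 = -11618.16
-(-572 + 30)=542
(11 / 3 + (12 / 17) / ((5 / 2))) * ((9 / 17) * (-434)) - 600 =-2178114 / 1445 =-1507.35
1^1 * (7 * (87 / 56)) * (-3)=-32.62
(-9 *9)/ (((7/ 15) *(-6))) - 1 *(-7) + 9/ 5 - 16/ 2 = 2081/ 70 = 29.73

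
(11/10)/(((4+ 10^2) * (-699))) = -11/726960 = -0.00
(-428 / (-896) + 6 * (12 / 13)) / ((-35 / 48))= -52557 / 6370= -8.25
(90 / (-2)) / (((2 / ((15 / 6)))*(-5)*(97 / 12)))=1.39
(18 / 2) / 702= 1 / 78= 0.01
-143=-143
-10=-10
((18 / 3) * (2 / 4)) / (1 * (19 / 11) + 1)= 11 / 10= 1.10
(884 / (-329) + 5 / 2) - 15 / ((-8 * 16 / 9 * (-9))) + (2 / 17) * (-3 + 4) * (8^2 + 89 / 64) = 7.39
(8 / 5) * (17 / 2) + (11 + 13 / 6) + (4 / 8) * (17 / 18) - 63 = -6437 / 180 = -35.76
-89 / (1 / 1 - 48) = 89 / 47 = 1.89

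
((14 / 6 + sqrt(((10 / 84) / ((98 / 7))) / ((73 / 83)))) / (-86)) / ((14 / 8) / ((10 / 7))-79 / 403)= -56420 / 2139723-4030 * sqrt(90885) / 1093398453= -0.03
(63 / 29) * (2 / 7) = 18 / 29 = 0.62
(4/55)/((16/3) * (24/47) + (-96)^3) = -47/571758880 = -0.00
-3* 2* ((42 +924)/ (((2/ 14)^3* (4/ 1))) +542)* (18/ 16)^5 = -29539793691/ 32768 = -901482.96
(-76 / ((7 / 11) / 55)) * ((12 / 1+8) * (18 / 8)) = -2069100 / 7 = -295585.71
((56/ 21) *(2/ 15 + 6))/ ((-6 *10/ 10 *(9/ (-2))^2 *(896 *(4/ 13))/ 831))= -82823/ 204120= -0.41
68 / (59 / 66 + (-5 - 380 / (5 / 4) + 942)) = 264 / 2461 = 0.11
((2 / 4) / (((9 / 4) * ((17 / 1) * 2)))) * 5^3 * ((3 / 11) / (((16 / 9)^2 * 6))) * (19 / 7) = 21375 / 670208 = 0.03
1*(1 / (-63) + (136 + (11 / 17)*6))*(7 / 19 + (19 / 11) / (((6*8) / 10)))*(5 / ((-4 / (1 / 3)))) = -2736042205 / 64465632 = -42.44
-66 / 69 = -22 / 23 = -0.96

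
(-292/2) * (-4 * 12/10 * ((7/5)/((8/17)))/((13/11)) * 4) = 2293368/325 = 7056.52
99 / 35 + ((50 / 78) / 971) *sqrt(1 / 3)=25 *sqrt(3) / 113607 + 99 / 35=2.83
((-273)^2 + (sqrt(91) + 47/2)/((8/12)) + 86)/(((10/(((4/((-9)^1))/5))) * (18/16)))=-1194404/2025 - 8 * sqrt(91)/675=-589.94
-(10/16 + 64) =-517/8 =-64.62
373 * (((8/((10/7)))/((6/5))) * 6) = 10444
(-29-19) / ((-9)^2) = -16 / 27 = -0.59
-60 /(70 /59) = -354 /7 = -50.57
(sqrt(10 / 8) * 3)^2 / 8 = 45 / 32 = 1.41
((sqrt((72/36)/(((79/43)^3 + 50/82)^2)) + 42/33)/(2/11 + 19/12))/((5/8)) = 573722512 * sqrt(2)/4310941535 + 1344/1165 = 1.34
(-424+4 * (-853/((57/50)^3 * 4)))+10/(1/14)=-159219812/185193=-859.75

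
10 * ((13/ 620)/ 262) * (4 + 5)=117/ 16244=0.01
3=3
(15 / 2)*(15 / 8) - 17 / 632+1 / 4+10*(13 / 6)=136331 / 3792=35.95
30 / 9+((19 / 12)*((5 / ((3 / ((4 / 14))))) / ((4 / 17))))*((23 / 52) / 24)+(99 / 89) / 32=191852809 / 55980288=3.43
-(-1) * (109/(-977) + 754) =736549/977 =753.89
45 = 45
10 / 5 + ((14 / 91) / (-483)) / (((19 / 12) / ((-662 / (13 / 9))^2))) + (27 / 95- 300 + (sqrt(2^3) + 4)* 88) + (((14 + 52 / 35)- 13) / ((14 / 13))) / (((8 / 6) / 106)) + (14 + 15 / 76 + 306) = 176* sqrt(2) + 242619640429 / 470443610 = 764.63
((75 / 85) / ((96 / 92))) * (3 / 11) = 345 / 1496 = 0.23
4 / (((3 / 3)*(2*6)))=1 / 3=0.33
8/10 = 4/5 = 0.80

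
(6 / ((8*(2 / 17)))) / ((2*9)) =17 / 48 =0.35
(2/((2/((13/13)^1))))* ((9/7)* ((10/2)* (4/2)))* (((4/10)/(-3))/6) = -2/7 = -0.29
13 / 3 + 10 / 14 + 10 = 316 / 21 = 15.05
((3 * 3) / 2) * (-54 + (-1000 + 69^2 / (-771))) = -2452185 / 514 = -4770.79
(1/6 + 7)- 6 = 7/6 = 1.17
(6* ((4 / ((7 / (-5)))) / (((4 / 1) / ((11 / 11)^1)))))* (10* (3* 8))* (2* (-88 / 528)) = 2400 / 7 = 342.86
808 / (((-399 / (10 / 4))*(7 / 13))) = -26260 / 2793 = -9.40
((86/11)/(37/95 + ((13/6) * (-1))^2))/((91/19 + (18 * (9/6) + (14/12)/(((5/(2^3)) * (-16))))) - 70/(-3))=0.03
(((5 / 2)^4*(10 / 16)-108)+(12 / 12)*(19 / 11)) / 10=-115257 / 14080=-8.19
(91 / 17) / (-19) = -91 / 323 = -0.28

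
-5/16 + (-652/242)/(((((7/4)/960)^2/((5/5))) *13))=-76913434985/1233232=-62367.37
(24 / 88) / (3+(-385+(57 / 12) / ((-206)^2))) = -169744 / 237754693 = -0.00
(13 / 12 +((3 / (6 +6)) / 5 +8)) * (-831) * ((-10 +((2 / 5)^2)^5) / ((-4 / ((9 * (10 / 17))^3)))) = -5403228694009092 / 1919140625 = -2815441.78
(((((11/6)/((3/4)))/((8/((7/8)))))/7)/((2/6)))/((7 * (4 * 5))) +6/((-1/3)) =-241909/13440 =-18.00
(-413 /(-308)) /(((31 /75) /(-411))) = -1333.34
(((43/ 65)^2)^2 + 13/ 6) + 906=97288568431/ 107103750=908.36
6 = 6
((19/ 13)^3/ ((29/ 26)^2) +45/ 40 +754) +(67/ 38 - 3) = 1256993675/ 1661816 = 756.40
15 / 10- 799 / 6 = -395 / 3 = -131.67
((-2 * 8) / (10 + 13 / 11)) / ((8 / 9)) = -66 / 41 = -1.61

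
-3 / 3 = -1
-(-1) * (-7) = -7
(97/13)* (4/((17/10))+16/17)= 5432/221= 24.58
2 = 2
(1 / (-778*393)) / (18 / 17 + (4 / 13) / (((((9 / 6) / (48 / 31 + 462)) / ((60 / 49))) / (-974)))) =335699 / 11639993064778116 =0.00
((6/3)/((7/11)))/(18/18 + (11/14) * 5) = 44/69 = 0.64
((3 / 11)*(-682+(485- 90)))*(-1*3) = 2583 / 11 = 234.82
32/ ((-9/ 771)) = -8224/ 3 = -2741.33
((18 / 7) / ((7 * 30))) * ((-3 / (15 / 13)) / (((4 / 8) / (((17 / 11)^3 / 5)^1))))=-383214 / 8152375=-0.05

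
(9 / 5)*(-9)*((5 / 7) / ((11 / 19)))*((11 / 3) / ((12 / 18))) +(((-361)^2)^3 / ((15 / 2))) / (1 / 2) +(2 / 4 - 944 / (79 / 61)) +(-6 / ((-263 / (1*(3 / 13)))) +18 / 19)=318039480811443401587802 / 538851495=590217311750138.88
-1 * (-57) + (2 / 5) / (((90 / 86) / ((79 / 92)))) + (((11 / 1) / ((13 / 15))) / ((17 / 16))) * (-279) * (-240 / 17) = 1831844244679 / 38884950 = 47109.34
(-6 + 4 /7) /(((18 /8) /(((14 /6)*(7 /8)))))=-4.93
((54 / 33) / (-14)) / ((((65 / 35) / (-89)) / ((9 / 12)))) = 2403 / 572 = 4.20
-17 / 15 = -1.13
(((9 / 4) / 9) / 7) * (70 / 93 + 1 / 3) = 101 / 2604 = 0.04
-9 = -9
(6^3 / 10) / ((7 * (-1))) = -108 / 35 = -3.09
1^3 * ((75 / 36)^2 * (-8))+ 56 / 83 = -50867 / 1494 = -34.05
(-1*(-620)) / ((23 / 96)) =59520 / 23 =2587.83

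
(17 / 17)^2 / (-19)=-1 / 19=-0.05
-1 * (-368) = 368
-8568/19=-450.95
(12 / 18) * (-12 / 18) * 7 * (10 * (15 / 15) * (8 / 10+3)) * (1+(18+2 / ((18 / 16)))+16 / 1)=-352184 / 81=-4347.95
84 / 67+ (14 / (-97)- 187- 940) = -7317163 / 6499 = -1125.89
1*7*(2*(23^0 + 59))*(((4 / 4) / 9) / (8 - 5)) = 280 / 9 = 31.11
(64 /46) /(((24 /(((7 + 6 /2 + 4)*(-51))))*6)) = -476 /69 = -6.90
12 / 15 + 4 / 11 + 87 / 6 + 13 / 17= 30721 / 1870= 16.43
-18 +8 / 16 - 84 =-101.50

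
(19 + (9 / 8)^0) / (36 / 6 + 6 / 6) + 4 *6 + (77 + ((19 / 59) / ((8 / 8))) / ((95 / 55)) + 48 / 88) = 475148 / 4543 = 104.59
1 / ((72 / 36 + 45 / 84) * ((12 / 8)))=56 / 213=0.26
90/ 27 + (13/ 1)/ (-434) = 4301/ 1302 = 3.30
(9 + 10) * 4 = 76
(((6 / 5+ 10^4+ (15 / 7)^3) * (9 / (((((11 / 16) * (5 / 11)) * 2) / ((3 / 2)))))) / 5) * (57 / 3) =35230650516 / 42875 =821706.13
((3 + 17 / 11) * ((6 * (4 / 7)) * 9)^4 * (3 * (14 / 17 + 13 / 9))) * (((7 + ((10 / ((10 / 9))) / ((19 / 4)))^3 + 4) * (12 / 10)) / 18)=102479127196262400 / 3079601833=33276745.75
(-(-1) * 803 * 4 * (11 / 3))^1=35332 / 3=11777.33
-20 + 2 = -18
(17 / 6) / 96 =0.03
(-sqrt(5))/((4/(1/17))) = -sqrt(5)/68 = -0.03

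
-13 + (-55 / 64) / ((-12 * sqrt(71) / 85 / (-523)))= -2445025 * sqrt(71) / 54528 - 13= -390.83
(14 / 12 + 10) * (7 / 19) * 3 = 469 / 38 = 12.34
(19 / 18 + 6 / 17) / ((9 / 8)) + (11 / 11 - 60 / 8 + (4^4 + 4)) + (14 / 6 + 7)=727291 / 2754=264.09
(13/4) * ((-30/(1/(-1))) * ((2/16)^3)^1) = 0.19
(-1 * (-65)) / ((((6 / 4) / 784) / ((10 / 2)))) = 509600 / 3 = 169866.67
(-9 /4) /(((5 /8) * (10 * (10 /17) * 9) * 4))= -17 /1000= -0.02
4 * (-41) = -164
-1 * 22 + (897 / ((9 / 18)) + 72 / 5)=8932 / 5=1786.40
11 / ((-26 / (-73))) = 803 / 26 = 30.88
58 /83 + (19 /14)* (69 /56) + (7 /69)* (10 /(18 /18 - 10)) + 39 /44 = 1397810087 /444506832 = 3.14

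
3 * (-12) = -36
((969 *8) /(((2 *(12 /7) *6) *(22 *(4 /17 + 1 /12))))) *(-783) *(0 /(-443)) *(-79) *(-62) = 0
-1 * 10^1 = -10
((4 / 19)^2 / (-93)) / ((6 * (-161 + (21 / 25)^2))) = 625 / 1261304037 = 0.00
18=18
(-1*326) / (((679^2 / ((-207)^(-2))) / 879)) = -95518 / 6585048603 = -0.00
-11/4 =-2.75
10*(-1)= -10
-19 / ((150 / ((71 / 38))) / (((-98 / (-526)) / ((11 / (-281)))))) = 977599 / 867900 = 1.13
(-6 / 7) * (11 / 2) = -33 / 7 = -4.71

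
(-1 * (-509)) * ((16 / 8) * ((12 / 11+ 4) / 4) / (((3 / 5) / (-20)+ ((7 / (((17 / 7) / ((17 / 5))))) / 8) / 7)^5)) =4560640000000000 / 225622639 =20213574.40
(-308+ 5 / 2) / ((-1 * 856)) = 611 / 1712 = 0.36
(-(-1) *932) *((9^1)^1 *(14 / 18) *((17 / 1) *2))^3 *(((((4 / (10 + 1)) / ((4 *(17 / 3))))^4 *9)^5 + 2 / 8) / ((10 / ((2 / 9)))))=1748123692110688582761792074151803550538660843990744 / 25043664689641920285819721230978945923665965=69803030.58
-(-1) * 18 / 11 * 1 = 18 / 11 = 1.64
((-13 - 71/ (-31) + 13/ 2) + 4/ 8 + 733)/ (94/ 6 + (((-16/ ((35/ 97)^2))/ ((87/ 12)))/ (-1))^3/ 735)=248330743419071250000/ 7591031059030827227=32.71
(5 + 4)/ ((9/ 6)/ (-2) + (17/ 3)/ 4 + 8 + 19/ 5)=0.72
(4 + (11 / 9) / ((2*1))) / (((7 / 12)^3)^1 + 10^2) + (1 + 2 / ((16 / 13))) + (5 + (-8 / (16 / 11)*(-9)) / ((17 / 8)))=729149963 / 23547448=30.97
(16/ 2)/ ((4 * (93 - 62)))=0.06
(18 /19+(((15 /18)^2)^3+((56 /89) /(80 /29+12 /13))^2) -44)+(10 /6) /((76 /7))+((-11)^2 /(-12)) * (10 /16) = -41290480417108871 /845473628949696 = -48.84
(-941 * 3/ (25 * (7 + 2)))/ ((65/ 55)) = -10351/ 975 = -10.62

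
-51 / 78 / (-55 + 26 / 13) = 17 / 1378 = 0.01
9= 9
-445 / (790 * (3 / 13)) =-1157 / 474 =-2.44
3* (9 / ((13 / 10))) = 270 / 13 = 20.77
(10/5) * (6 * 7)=84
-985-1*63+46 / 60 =-31417 / 30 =-1047.23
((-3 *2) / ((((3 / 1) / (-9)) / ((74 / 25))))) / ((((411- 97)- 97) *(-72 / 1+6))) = -222 / 59675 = -0.00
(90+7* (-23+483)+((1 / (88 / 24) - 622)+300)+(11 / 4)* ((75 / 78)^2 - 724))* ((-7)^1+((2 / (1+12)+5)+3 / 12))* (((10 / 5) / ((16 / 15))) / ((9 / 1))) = -332.47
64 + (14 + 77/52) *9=10573/52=203.33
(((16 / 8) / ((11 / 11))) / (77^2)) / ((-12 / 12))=-2 / 5929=-0.00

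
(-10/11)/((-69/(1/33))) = 10/25047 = 0.00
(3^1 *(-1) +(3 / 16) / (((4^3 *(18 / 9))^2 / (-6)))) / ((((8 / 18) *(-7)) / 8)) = 505575 / 65536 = 7.71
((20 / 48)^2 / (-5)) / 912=-0.00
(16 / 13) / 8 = 2 / 13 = 0.15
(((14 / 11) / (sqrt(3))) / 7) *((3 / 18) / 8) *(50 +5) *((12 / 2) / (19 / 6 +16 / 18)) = 15 *sqrt(3) / 146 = 0.18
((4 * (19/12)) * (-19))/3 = -361/9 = -40.11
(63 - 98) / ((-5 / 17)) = 119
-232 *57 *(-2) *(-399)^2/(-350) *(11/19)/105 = -8291448/125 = -66331.58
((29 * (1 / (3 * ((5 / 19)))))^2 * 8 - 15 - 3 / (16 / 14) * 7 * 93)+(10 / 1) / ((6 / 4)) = 16339489 / 1800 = 9077.49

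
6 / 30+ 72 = 361 / 5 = 72.20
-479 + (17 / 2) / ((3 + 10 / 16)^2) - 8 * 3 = -422479 / 841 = -502.35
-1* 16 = -16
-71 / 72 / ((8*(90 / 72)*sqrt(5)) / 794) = -28187*sqrt(5) / 1800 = -35.02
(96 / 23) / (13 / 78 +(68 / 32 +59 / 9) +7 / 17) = 117504 / 260659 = 0.45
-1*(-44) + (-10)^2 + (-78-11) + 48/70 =1949/35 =55.69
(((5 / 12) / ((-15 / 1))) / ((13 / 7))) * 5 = -0.07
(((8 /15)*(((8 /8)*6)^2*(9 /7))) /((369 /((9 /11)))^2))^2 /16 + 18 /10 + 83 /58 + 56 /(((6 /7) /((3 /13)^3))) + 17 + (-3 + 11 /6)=192455354057355437129 /9687050543911015275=19.87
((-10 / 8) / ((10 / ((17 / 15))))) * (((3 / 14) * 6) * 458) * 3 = -250.26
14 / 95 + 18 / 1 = 1724 / 95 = 18.15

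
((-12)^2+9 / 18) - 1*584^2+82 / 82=-681821 / 2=-340910.50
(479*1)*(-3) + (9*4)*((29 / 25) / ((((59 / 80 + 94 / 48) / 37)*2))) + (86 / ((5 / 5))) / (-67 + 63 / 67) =-8245271734 / 7159055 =-1151.73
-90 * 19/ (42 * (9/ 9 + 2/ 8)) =-228/ 7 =-32.57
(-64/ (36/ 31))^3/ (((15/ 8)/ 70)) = -13666680832/ 2187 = -6249053.88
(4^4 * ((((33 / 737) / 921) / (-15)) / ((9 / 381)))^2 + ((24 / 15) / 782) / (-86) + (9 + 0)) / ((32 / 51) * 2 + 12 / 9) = 129639751786489027 / 37282098710943900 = 3.48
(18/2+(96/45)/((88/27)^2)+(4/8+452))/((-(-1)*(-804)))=-279329/486420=-0.57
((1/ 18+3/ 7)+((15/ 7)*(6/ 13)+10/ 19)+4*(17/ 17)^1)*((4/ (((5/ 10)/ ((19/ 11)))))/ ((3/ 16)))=11949760/ 27027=442.14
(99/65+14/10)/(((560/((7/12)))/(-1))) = -19/6240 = -0.00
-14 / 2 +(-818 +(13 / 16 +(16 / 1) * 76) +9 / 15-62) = 26433 / 80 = 330.41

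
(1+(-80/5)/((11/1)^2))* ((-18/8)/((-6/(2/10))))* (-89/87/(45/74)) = -23051/210540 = -0.11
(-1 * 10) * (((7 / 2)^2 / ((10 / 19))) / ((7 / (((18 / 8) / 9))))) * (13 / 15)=-1729 / 240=-7.20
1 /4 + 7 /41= 69 /164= 0.42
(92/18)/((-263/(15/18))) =-115/7101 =-0.02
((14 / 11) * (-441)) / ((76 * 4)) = -3087 / 1672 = -1.85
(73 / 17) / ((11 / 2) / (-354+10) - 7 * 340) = -50224 / 27836667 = -0.00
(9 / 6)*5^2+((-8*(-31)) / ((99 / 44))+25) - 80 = 1669 / 18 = 92.72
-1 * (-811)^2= -657721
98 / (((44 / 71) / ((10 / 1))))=17395 / 11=1581.36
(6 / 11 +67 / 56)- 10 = -5087 / 616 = -8.26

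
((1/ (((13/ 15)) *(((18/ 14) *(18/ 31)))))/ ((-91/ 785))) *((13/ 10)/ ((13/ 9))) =-24335/ 2028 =-12.00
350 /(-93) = -350 /93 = -3.76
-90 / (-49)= 90 / 49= 1.84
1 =1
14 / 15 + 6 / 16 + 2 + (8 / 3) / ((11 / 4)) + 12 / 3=8.28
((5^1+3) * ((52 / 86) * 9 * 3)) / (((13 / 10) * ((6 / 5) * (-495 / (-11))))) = 80 / 43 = 1.86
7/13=0.54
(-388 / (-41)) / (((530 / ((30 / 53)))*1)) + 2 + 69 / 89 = 28550339 / 10250041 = 2.79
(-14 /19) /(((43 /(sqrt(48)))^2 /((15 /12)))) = -0.02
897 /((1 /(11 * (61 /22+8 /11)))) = 34534.50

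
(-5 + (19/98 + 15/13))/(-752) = 99/20384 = 0.00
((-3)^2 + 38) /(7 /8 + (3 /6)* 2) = 376 /15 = 25.07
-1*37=-37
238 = 238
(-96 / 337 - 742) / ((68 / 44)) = -2751650 / 5729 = -480.30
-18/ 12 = -3/ 2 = -1.50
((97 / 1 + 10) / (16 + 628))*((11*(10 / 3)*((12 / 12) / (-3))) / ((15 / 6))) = -1177 / 1449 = -0.81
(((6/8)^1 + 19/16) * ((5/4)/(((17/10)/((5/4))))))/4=3875/8704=0.45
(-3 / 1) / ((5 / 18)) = -54 / 5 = -10.80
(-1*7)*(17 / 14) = -17 / 2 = -8.50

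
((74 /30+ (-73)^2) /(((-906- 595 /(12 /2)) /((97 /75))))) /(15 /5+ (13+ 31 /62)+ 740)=-31029136 /3421838625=-0.01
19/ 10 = 1.90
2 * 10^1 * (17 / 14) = 170 / 7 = 24.29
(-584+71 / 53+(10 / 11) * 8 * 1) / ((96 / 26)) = -1453621 / 9328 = -155.83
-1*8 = -8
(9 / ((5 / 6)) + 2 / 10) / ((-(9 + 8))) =-11 / 17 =-0.65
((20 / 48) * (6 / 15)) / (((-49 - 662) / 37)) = -37 / 4266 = -0.01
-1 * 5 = -5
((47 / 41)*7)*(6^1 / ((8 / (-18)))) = -8883 / 82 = -108.33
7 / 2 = 3.50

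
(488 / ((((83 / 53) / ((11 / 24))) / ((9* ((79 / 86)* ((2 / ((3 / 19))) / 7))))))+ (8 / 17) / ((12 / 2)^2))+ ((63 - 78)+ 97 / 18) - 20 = 5369342749 / 2548266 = 2107.06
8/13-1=-5/13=-0.38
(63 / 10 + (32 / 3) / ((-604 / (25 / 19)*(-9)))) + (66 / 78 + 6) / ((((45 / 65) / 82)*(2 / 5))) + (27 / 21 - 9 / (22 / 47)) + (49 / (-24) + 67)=496388176387 / 238586040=2080.54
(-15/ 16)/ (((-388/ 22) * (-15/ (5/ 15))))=-11/ 9312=-0.00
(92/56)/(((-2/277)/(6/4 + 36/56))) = -487.58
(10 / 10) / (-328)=-1 / 328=-0.00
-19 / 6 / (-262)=19 / 1572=0.01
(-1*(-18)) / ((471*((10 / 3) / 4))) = 0.05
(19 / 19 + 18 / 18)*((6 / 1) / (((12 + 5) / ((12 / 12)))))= 12 / 17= 0.71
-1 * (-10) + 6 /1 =16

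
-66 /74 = -33 /37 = -0.89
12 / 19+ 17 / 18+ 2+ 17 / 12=4.99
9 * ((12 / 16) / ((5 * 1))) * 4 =5.40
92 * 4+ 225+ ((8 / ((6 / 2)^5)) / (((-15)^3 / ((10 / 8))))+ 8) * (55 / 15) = 306234653 / 492075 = 622.33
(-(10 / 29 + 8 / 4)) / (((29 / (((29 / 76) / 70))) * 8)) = -17 / 308560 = -0.00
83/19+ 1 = 102/19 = 5.37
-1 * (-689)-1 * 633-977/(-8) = 1425/8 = 178.12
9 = 9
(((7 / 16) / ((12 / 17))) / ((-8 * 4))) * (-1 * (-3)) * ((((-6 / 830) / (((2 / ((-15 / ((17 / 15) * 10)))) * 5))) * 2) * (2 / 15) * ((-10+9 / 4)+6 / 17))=31689 / 288972800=0.00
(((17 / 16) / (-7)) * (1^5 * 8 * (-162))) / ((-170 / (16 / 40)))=-81 / 175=-0.46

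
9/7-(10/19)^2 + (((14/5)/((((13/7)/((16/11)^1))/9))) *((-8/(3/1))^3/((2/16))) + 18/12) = -32432260057/10840830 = -2991.68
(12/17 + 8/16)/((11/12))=1.32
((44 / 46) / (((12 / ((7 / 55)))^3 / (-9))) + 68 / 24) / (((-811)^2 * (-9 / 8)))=-94621657 / 24710906830500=-0.00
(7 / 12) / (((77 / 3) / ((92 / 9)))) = 23 / 99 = 0.23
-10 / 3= -3.33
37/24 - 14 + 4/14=-2045/168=-12.17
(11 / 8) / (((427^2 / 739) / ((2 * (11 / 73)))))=89419 / 53240068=0.00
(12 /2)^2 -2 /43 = 1546 /43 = 35.95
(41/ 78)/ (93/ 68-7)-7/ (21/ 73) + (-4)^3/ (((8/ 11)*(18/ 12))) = -1241165/ 14937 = -83.09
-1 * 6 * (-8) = 48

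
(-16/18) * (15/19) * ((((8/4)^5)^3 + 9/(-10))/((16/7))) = -2293697/228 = -10060.07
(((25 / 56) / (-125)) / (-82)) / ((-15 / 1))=-1 / 344400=-0.00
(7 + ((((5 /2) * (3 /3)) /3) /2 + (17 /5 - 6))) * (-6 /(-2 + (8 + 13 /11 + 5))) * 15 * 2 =-9537 /134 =-71.17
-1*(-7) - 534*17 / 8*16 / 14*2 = -18107 / 7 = -2586.71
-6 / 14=-3 / 7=-0.43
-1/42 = -0.02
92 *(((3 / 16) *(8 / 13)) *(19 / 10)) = 1311 / 65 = 20.17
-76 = -76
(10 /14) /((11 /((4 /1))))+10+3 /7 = 10.69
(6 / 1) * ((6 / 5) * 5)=36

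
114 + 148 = 262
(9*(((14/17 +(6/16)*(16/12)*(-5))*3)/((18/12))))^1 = -513/17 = -30.18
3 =3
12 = 12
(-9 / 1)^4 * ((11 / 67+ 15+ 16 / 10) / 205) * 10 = 5365.36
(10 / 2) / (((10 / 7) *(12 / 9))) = 21 / 8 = 2.62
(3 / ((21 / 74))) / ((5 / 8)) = 592 / 35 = 16.91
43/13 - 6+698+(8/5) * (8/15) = 678757/975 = 696.16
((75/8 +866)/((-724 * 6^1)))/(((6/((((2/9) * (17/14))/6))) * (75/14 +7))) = -119051/973959552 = -0.00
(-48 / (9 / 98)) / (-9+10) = -1568 / 3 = -522.67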